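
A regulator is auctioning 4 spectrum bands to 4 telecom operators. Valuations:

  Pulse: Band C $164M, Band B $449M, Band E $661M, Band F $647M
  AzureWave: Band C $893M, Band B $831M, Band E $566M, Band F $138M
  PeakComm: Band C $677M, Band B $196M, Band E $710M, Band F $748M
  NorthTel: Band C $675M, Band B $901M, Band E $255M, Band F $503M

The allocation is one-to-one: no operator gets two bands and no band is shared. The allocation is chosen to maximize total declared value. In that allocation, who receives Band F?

PeakComm receives Band F.

Optimal: Pulse→Band E ($661M), AzureWave→Band C ($893M), PeakComm→Band F ($748M), NorthTel→Band B ($901M) — total 661+893+748+901 = $3203M.
Column-greedy (each band in turn goes to its best remaining operator) gives $3151M, worse by 52.
Swapping PeakComm↔AzureWave (PeakComm→Band C $677M, AzureWave→Band F $138M) loses 826.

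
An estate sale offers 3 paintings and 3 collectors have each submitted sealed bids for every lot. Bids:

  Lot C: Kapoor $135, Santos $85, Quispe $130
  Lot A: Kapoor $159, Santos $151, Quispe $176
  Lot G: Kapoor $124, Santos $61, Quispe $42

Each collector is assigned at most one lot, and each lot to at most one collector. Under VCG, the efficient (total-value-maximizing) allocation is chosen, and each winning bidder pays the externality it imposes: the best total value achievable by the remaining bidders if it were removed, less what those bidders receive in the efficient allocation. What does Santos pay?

Santos pays $57.

Efficient allocation: Kapoor→Lot G ($124), Santos→Lot A ($151), Quispe→Lot C ($130); total welfare W = $405.
Santos receives Lot A at value $151, so the others get W − 151 = $254.
Without Santos: best allocation of the remaining 2 bidders over all 3 lots is Kapoor→Lot C ($135), Quispe→Lot A ($176), total $311.
VCG payment = (others' best without Santos) − (others' welfare with Santos) = 311 − 254 = $57.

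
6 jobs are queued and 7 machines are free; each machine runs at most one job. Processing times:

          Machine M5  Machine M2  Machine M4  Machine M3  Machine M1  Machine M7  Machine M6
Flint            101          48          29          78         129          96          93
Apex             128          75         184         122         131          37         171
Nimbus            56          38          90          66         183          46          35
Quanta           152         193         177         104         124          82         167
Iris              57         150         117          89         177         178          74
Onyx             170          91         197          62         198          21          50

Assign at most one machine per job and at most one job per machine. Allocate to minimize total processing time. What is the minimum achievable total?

Min total: 315 min

Optimal: Flint→Machine M4 (29 min), Apex→Machine M7 (37 min), Nimbus→Machine M2 (38 min), Quanta→Machine M3 (104 min), Iris→Machine M5 (57 min), Onyx→Machine M6 (50 min) — total 29+37+38+104+57+50 = 315 min.
Row-greedy (each job in turn takes its cheapest remaining machine) gives 353 min, worse by 38.
Next-best assignment: Flint→Machine M4, Apex→Machine M2, Nimbus→Machine M6, Quanta→Machine M3, Iris→Machine M5, Onyx→Machine M7 = 321 min.
No other one-to-one assignment undercuts 315 min.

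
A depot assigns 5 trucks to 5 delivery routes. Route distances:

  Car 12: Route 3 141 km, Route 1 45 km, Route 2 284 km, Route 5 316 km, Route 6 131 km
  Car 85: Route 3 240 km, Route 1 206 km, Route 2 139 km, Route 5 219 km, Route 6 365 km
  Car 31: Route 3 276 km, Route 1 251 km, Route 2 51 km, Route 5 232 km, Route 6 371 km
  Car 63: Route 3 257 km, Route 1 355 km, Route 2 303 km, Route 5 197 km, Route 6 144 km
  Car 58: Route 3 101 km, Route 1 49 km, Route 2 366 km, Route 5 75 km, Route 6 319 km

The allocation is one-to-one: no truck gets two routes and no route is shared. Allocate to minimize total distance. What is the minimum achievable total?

Optimal: Car 12→Route 1 (45 km), Car 85→Route 3 (240 km), Car 31→Route 2 (51 km), Car 63→Route 6 (144 km), Car 58→Route 5 (75 km) — total 45+240+51+144+75 = 555 km.
Column-greedy (each route in turn goes to its cheapest remaining truck) gives 759 km, worse by 204.
Next-best assignment: Car 12→Route 1, Car 85→Route 5, Car 31→Route 2, Car 63→Route 6, Car 58→Route 3 = 560 km.
Swapping Car 31↔Car 12 (Car 31→Route 1 251 km, Car 12→Route 2 284 km) adds 439.

Minimum total: 555 km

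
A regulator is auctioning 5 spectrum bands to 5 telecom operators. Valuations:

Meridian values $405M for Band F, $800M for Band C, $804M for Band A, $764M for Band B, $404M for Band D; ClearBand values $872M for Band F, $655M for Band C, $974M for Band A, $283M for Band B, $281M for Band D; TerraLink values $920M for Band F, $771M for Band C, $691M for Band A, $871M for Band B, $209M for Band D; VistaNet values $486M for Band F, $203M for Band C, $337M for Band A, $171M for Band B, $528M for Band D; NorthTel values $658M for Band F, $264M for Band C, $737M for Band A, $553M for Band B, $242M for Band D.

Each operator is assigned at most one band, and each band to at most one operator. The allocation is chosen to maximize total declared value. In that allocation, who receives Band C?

Meridian receives Band C.

Optimal: Meridian→Band C ($800M), ClearBand→Band A ($974M), TerraLink→Band B ($871M), VistaNet→Band D ($528M), NorthTel→Band F ($658M) — total 800+974+871+528+658 = $3831M.
Column-greedy (each band in turn goes to its best remaining operator) gives $3775M, worse by 56.
Next-best assignment: Meridian→Band C, ClearBand→Band F, TerraLink→Band B, VistaNet→Band D, NorthTel→Band A = $3808M.
Checked against all permutations: $3831M is optimal.
Meridian's own top band is Band A ($804M), but forcing Meridian→Band A and reassigning the rest optimally gives only $3528M — worse by 303.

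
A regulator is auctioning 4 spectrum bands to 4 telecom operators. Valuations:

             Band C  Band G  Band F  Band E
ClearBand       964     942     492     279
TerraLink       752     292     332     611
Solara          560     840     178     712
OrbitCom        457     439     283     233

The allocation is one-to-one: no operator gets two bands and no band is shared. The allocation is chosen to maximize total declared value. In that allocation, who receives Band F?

Optimal: ClearBand→Band C ($964M), TerraLink→Band E ($611M), Solara→Band G ($840M), OrbitCom→Band F ($283M) — total 964+611+840+283 = $2698M.
Column-greedy (each band in turn goes to its best remaining operator) gives $2369M, worse by 329.
OrbitCom's own top band is Band C ($457M), but forcing OrbitCom→Band C and reassigning the rest optimally gives only $2443M — worse by 255.

OrbitCom receives Band F.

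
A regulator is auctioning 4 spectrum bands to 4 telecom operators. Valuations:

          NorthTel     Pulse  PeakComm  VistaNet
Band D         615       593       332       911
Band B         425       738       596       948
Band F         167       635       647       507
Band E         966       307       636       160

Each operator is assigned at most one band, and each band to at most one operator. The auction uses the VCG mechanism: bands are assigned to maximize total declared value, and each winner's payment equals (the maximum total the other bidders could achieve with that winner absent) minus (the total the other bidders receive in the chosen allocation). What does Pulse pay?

Pulse pays $37M.

Efficient allocation: NorthTel→Band E ($966M), Pulse→Band B ($738M), PeakComm→Band F ($647M), VistaNet→Band D ($911M); total welfare W = $3262M.
Pulse receives Band B at value $738M, so the others get W − 738 = $2524M.
Without Pulse: best allocation of the remaining 3 bidders over all 4 bands is NorthTel→Band E ($966M), PeakComm→Band F ($647M), VistaNet→Band B ($948M), total $2561M.
VCG payment = (others' best without Pulse) − (others' welfare with Pulse) = 2561 − 2524 = $37M.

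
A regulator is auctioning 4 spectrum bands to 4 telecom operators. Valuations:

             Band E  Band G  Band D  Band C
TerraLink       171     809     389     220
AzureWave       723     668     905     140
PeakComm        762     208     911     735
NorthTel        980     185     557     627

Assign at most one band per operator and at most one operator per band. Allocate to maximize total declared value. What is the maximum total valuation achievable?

Max total: $3429M

Optimal: TerraLink→Band G ($809M), AzureWave→Band D ($905M), PeakComm→Band C ($735M), NorthTel→Band E ($980M) — total 809+905+735+980 = $3429M.
Max-entry greedy (repeatedly take the single best remaining cell) gives $2840M, worse by 589.
Next-best assignment: TerraLink→Band G, AzureWave→Band D, PeakComm→Band E, NorthTel→Band C = $3103M.
Swapping PeakComm↔NorthTel (PeakComm→Band E $762M, NorthTel→Band C $627M) loses 326.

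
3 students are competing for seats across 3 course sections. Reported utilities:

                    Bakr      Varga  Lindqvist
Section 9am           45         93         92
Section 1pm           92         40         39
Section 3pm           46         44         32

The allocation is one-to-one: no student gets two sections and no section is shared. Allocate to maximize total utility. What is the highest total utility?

Maximum total: 228 points

Optimal: Bakr→Section 1pm (92 points), Varga→Section 3pm (44 points), Lindqvist→Section 9am (92 points) — total 92+44+92 = 228 points.
Max-entry greedy (repeatedly take the single best remaining cell) gives 217 points, worse by 11.
Swapping Bakr↔Lindqvist (Bakr→Section 9am 45 points, Lindqvist→Section 1pm 39 points) loses 100.
Checked against all permutations: 228 points is optimal.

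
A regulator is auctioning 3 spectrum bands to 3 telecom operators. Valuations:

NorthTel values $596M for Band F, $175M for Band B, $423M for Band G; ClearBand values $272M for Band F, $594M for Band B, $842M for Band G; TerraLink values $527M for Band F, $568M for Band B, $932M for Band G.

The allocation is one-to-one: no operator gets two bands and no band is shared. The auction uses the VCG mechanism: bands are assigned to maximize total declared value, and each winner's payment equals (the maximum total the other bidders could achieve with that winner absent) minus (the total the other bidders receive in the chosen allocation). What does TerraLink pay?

TerraLink pays $248M.

Efficient allocation: NorthTel→Band F ($596M), ClearBand→Band B ($594M), TerraLink→Band G ($932M); total welfare W = $2122M.
TerraLink receives Band G at value $932M, so the others get W − 932 = $1190M.
Without TerraLink: best allocation of the remaining 2 bidders over all 3 bands is NorthTel→Band F ($596M), ClearBand→Band G ($842M), total $1438M.
VCG payment = (others' best without TerraLink) − (others' welfare with TerraLink) = 1438 − 1190 = $248M.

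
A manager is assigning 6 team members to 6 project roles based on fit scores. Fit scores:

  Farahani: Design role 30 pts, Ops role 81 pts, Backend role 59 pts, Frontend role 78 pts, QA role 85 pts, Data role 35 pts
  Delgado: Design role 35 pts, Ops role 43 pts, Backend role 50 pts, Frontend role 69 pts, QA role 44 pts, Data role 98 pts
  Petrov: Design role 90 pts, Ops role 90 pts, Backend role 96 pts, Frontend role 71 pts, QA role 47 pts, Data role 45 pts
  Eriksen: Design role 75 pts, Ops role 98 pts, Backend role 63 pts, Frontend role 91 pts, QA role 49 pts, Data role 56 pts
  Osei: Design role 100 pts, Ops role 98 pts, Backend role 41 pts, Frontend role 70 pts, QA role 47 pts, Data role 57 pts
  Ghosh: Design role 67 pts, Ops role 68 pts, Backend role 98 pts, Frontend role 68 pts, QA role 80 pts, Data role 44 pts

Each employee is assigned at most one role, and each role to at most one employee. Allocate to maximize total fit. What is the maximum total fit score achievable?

Max total: 562 pts

Treat this as an assignment problem: match each employee to one role.
Optimal: Farahani→QA role (85 pts), Delgado→Data role (98 pts), Petrov→Ops role (90 pts), Eriksen→Frontend role (91 pts), Osei→Design role (100 pts), Ghosh→Backend role (98 pts) — total 85+98+90+91+100+98 = 562 pts.
Row-greedy (each employee in turn takes its best remaining role) gives 545 pts, worse by 17.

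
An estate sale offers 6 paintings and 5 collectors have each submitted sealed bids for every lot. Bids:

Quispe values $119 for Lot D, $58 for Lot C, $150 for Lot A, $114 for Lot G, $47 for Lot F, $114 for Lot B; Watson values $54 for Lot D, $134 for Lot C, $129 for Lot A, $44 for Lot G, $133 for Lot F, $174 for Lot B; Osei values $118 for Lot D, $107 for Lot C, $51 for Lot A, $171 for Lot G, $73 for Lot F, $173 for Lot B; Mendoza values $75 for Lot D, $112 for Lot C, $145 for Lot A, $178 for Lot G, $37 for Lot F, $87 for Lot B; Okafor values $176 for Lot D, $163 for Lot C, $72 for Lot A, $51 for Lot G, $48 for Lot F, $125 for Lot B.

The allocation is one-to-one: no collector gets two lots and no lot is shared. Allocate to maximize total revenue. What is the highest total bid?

This is a one-to-one assignment (maximum-weight bipartite matching).
Optimal: Quispe→Lot A ($150), Watson→Lot C ($134), Osei→Lot B ($173), Mendoza→Lot G ($178), Okafor→Lot D ($176) — total 150+134+173+178+176 = $811.
Max-entry greedy (repeatedly take the single best remaining cell) gives $785, worse by 26.

Max total: $811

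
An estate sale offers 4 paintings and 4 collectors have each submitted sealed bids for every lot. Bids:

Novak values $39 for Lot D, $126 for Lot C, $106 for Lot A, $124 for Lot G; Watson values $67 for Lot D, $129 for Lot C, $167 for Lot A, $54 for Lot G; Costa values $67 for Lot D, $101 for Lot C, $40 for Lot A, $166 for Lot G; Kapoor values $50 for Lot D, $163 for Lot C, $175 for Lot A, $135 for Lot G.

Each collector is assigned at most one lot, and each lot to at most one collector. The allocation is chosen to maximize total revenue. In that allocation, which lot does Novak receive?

This is the linear assignment problem.
Optimal: Novak→Lot D ($39), Watson→Lot A ($167), Costa→Lot G ($166), Kapoor→Lot C ($163) — total 39+167+166+163 = $535.
Column-greedy (each lot in turn goes to its best remaining collector) gives $502, worse by 33.
Next-best assignment: Novak→Lot C, Watson→Lot D, Costa→Lot G, Kapoor→Lot A = $534.
Novak's own top lot is Lot C ($126), but forcing Novak→Lot C and reassigning the rest optimally gives only $534 — worse by 1.

Novak receives Lot D.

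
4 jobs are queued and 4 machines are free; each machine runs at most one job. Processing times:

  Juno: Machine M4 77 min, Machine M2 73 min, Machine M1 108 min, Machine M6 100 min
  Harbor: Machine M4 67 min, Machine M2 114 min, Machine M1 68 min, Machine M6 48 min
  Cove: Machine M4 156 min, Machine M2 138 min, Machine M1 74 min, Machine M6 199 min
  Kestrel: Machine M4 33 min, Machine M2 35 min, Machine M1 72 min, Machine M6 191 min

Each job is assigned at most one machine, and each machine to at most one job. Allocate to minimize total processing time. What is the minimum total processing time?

Min total: 228 min

This is a one-to-one assignment (minimum-cost bipartite matching).
Optimal: Juno→Machine M2 (73 min), Harbor→Machine M6 (48 min), Cove→Machine M1 (74 min), Kestrel→Machine M4 (33 min) — total 73+48+74+33 = 228 min.
Column-greedy (each machine in turn goes to its cheapest remaining job) gives 373 min, worse by 145.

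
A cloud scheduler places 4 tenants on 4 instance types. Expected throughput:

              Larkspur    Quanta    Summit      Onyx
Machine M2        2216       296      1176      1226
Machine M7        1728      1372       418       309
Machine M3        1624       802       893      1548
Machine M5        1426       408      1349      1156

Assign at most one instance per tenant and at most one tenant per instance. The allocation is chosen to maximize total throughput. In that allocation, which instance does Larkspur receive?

Larkspur receives Machine M2.

Optimal: Larkspur→Machine M2 (2216 ops/s), Quanta→Machine M7 (1372 ops/s), Summit→Machine M5 (1349 ops/s), Onyx→Machine M3 (1548 ops/s) — total 2216+1372+1349+1548 = 6485 ops/s.
Next-best assignment: Larkspur→Machine M2, Quanta→Machine M7, Summit→Machine M3, Onyx→Machine M5 = 5637 ops/s.
Swapping Summit↔Quanta (Summit→Machine M7 418 ops/s, Quanta→Machine M5 408 ops/s) loses 1895.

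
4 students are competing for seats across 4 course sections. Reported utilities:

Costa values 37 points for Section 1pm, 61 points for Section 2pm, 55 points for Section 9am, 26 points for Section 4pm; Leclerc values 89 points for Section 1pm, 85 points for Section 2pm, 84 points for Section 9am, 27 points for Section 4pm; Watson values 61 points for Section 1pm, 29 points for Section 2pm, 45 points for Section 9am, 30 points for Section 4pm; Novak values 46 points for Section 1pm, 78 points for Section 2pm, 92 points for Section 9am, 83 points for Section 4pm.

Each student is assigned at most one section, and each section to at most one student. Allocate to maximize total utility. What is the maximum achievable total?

Treat this as an assignment problem: match each student to one section.
Optimal: Costa→Section 2pm (61 points), Leclerc→Section 9am (84 points), Watson→Section 1pm (61 points), Novak→Section 4pm (83 points) — total 61+84+61+83 = 289 points.
Row-greedy (each student in turn takes its best remaining section) gives 278 points, worse by 11.
Next-best assignment: Costa→Section 9am, Leclerc→Section 2pm, Watson→Section 1pm, Novak→Section 4pm = 284 points.

Max total: 289 points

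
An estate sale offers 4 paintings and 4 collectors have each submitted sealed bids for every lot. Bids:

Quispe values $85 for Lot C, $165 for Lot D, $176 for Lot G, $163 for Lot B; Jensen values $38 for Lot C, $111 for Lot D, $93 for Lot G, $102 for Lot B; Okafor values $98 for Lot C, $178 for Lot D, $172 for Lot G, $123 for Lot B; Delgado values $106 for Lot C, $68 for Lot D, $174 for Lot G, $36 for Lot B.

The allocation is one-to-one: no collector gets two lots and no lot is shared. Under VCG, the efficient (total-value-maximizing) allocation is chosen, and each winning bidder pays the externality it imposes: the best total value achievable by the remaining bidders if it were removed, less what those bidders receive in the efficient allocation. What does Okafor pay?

Okafor pays $64.

Efficient allocation: Quispe→Lot G ($176), Jensen→Lot B ($102), Okafor→Lot D ($178), Delgado→Lot C ($106); total welfare W = $562.
Okafor receives Lot D at value $178, so the others get W − 178 = $384.
Without Okafor: best allocation of the remaining 3 bidders over all 4 lots is Quispe→Lot B ($163), Jensen→Lot D ($111), Delgado→Lot G ($174), total $448.
VCG payment = (others' best without Okafor) − (others' welfare with Okafor) = 448 − 384 = $64.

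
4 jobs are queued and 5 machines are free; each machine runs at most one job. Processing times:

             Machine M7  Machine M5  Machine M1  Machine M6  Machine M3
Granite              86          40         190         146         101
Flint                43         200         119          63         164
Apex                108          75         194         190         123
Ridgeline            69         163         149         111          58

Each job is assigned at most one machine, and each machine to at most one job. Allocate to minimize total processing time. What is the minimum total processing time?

Min total: 269 min

Optimal: Granite→Machine M5 (40 min), Flint→Machine M6 (63 min), Apex→Machine M7 (108 min), Ridgeline→Machine M3 (58 min) — total 40+63+108+58 = 269 min.
Column-greedy (each machine in turn goes to its cheapest remaining job) gives 422 min, worse by 153.
Swapping Flint↔Apex (Flint→Machine M7 43 min, Apex→Machine M6 190 min) adds 62.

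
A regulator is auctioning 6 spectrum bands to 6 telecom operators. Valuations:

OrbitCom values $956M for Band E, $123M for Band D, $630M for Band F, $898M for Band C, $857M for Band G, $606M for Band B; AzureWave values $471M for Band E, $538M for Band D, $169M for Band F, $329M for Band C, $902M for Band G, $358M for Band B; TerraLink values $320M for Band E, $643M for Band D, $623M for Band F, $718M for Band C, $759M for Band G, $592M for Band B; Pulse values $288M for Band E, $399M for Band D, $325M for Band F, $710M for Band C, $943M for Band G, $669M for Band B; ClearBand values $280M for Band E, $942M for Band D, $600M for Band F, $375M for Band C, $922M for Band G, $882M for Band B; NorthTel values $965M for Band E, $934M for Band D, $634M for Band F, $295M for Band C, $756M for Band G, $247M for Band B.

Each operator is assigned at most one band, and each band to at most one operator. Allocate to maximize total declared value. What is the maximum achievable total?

This is the linear assignment problem.
Optimal: OrbitCom→Band E ($956M), AzureWave→Band G ($902M), TerraLink→Band F ($623M), Pulse→Band C ($710M), ClearBand→Band B ($882M), NorthTel→Band D ($934M) — total 956+902+623+710+882+934 = $5007M.
Column-greedy (each band in turn goes to its best remaining operator) gives $4556M, worse by 451.
Next-best assignment: OrbitCom→Band C, AzureWave→Band G, TerraLink→Band F, Pulse→Band B, ClearBand→Band D, NorthTel→Band E = $4999M.

Max total: $5007M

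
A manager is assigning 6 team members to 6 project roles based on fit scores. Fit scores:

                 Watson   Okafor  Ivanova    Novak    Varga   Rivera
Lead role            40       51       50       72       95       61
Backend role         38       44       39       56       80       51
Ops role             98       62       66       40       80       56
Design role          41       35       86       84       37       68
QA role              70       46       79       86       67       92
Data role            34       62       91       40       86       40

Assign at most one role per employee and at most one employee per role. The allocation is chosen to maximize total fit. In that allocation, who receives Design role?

Optimal: Watson→Ops role (98 pts), Okafor→Backend role (44 pts), Ivanova→Data role (91 pts), Novak→Design role (84 pts), Varga→Lead role (95 pts), Rivera→QA role (92 pts) — total 98+44+91+84+95+92 = 504 pts.
Column-greedy (each role in turn goes to its best remaining employee) gives 489 pts, worse by 15.
Next-best assignment: Watson→Ops role, Okafor→Lead role, Ivanova→Data role, Novak→Design role, Varga→Backend role, Rivera→QA role = 496 pts.
Swapping Rivera↔Ivanova (Rivera→Data role 40 pts, Ivanova→QA role 79 pts) loses 64.
Novak's own top role is QA role (86 pts), but forcing Novak→QA role and reassigning the rest optimally gives only 482 pts — worse by 22.

Novak receives Design role.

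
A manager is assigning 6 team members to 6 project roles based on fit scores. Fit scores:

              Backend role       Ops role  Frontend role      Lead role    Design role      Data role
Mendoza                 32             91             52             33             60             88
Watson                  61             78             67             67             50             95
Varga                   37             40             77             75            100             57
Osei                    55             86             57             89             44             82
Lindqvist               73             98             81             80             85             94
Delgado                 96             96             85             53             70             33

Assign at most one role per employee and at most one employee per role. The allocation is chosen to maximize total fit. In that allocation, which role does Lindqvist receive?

Treat this as an assignment problem: match each employee to one role.
Optimal: Mendoza→Ops role (91 pts), Watson→Data role (95 pts), Varga→Design role (100 pts), Osei→Lead role (89 pts), Lindqvist→Frontend role (81 pts), Delgado→Backend role (96 pts) — total 91+95+100+89+81+96 = 552 pts.
Max-entry greedy (repeatedly take the single best remaining cell) gives 530 pts, worse by 22.
Next-best assignment: Mendoza→Data role, Watson→Frontend role, Varga→Design role, Osei→Lead role, Lindqvist→Ops role, Delgado→Backend role = 538 pts.
Swapping Osei↔Watson (Osei→Data role 82 pts, Watson→Lead role 67 pts) loses 35.
Lindqvist's own top role is Ops role (98 pts), but forcing Lindqvist→Ops role and reassigning the rest optimally gives only 538 pts — worse by 14.

Lindqvist receives Frontend role.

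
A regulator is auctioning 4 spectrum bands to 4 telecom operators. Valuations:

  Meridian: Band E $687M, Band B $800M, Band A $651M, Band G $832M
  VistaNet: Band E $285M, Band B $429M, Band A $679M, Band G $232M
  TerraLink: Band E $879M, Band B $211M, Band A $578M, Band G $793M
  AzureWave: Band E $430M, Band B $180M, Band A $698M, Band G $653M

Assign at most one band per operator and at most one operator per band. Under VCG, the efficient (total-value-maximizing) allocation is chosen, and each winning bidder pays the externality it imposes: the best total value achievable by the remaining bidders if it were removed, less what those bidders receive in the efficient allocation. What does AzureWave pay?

AzureWave pays $32M.

Efficient allocation: Meridian→Band B ($800M), VistaNet→Band A ($679M), TerraLink→Band E ($879M), AzureWave→Band G ($653M); total welfare W = $3011M.
AzureWave receives Band G at value $653M, so the others get W − 653 = $2358M.
Without AzureWave: best allocation of the remaining 3 bidders over all 4 bands is Meridian→Band G ($832M), VistaNet→Band A ($679M), TerraLink→Band E ($879M), total $2390M.
VCG payment = (others' best without AzureWave) − (others' welfare with AzureWave) = 2390 − 2358 = $32M.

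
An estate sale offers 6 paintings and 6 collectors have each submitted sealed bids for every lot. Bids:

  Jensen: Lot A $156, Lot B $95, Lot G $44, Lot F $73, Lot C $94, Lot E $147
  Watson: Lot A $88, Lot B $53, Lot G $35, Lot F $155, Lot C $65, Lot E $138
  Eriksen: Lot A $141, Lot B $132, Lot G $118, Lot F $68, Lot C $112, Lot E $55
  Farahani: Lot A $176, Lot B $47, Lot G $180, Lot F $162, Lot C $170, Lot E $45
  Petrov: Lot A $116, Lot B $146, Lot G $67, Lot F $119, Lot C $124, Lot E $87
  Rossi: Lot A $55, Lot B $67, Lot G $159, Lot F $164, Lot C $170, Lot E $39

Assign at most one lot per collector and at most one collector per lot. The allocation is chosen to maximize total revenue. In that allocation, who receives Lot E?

Optimal: Jensen→Lot E ($147), Watson→Lot F ($155), Eriksen→Lot A ($141), Farahani→Lot G ($180), Petrov→Lot B ($146), Rossi→Lot C ($170) — total 147+155+141+180+146+170 = $939.
Max-entry greedy (repeatedly take the single best remaining cell) gives $862, worse by 77.
Swapping Farahani↔Rossi (Farahani→Lot C $170, Rossi→Lot G $159) loses 21.
Jensen's own top lot is Lot A ($156), but forcing Jensen→Lot A and reassigning the rest optimally gives only $896 — worse by 43.

Jensen receives Lot E.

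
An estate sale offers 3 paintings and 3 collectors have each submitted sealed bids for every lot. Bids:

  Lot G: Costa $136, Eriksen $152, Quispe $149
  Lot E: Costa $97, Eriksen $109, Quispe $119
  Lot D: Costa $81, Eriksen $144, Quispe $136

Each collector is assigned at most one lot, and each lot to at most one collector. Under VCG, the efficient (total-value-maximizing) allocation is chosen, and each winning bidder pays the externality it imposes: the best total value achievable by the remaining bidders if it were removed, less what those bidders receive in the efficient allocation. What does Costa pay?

Costa pays $30.

Efficient allocation: Costa→Lot G ($136), Eriksen→Lot D ($144), Quispe→Lot E ($119); total welfare W = $399.
Costa receives Lot G at value $136, so the others get W − 136 = $263.
Without Costa: best allocation of the remaining 2 bidders over all 3 lots is Eriksen→Lot D ($144), Quispe→Lot G ($149), total $293.
VCG payment = (others' best without Costa) − (others' welfare with Costa) = 293 − 263 = $30.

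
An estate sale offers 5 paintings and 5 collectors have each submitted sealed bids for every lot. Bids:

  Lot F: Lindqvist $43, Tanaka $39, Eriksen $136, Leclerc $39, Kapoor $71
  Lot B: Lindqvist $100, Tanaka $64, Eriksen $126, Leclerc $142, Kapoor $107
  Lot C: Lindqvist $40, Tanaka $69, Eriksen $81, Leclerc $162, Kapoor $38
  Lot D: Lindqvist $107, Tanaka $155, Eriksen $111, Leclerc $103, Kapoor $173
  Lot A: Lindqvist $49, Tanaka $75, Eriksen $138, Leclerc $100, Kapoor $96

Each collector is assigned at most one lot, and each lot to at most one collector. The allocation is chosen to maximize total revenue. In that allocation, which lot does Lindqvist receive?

Lindqvist receives Lot B.

Optimal: Lindqvist→Lot B ($100), Tanaka→Lot D ($155), Eriksen→Lot F ($136), Leclerc→Lot C ($162), Kapoor→Lot A ($96) — total 100+155+136+162+96 = $649.
Column-greedy (each lot in turn goes to its best remaining collector) gives $569, worse by 80.
Next-best assignment: Lindqvist→Lot B, Tanaka→Lot A, Eriksen→Lot F, Leclerc→Lot C, Kapoor→Lot D = $646.
Every other assignment is strictly worse.
Lindqvist's own top lot is Lot D ($107), but forcing Lindqvist→Lot D and reassigning the rest optimally gives only $587 — worse by 62.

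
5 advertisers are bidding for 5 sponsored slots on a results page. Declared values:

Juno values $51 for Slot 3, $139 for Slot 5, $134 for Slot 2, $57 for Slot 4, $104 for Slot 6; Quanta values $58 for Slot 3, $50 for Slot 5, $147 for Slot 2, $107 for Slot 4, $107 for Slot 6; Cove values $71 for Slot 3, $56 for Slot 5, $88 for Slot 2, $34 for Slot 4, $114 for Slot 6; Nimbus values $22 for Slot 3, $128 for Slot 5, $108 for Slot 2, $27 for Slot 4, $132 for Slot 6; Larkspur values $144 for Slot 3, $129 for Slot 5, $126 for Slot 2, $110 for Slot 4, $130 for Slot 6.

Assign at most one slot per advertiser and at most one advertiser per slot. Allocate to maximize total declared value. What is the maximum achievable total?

Max total: $627

Optimal: Juno→Slot 2 ($134), Quanta→Slot 4 ($107), Cove→Slot 6 ($114), Nimbus→Slot 5 ($128), Larkspur→Slot 3 ($144) — total 134+107+114+128+144 = $627.
Row-greedy (each advertiser in turn takes its best remaining slot) gives $571, worse by 56.
Next-best assignment: Juno→Slot 5, Quanta→Slot 4, Cove→Slot 6, Nimbus→Slot 2, Larkspur→Slot 3 = $612.
Swapping Larkspur↔Nimbus (Larkspur→Slot 5 $129, Nimbus→Slot 3 $22) loses 121.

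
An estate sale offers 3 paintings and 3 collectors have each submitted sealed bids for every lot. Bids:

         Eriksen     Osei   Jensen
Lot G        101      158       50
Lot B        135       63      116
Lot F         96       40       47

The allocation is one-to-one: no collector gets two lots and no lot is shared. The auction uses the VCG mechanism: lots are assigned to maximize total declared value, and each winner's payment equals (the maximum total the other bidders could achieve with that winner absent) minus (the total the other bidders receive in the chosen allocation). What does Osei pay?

Osei pays $5.

Efficient allocation: Eriksen→Lot F ($96), Osei→Lot G ($158), Jensen→Lot B ($116); total welfare W = $370.
Osei receives Lot G at value $158, so the others get W − 158 = $212.
Without Osei: best allocation of the remaining 2 bidders over all 3 lots is Eriksen→Lot G ($101), Jensen→Lot B ($116), total $217.
VCG payment = (others' best without Osei) − (others' welfare with Osei) = 217 − 212 = $5.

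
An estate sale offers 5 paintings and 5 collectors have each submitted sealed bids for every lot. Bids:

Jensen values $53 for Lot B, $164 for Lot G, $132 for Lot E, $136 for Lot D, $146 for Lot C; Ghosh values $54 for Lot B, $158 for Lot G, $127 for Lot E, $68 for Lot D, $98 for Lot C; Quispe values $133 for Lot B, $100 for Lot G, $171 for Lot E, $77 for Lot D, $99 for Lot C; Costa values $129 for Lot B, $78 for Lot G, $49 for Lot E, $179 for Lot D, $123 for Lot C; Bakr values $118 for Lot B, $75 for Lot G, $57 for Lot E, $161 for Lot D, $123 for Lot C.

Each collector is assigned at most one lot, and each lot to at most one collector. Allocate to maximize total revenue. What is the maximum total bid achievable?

Max total: $772

Optimal: Jensen→Lot C ($146), Ghosh→Lot G ($158), Quispe→Lot E ($171), Costa→Lot D ($179), Bakr→Lot B ($118) — total 146+158+171+179+118 = $772.
Row-greedy (each collector in turn takes its best remaining lot) gives $726, worse by 46.
Next-best assignment: Jensen→Lot C, Ghosh→Lot G, Quispe→Lot E, Costa→Lot B, Bakr→Lot D = $765.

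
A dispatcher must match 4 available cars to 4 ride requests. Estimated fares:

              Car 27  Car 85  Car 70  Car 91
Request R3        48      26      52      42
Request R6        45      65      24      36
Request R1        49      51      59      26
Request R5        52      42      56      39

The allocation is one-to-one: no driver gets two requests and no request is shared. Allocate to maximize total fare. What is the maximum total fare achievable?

Maximum total: $218

Optimal: Car 27→Request R5 ($52), Car 85→Request R6 ($65), Car 70→Request R1 ($59), Car 91→Request R3 ($42) — total 52+65+59+42 = $218.
Swapping Car 85↔Car 91 (Car 85→Request R3 $26, Car 91→Request R6 $36) loses 45.
Every other assignment is strictly worse.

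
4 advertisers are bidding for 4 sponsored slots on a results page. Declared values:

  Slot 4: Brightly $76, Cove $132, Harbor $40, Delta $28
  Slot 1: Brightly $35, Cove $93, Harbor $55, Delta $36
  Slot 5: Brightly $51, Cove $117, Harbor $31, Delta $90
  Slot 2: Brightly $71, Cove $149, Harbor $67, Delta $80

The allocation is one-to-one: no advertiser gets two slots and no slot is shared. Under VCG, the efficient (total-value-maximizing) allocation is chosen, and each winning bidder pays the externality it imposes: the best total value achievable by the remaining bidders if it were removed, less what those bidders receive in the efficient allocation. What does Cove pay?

Cove pays $12.

Efficient allocation: Brightly→Slot 4 ($76), Cove→Slot 2 ($149), Harbor→Slot 1 ($55), Delta→Slot 5 ($90); total welfare W = $370.
Cove receives Slot 2 at value $149, so the others get W − 149 = $221.
Without Cove: best allocation of the remaining 3 bidders over all 4 slots is Brightly→Slot 4 ($76), Harbor→Slot 2 ($67), Delta→Slot 5 ($90), total $233.
VCG payment = (others' best without Cove) − (others' welfare with Cove) = 233 − 221 = $12.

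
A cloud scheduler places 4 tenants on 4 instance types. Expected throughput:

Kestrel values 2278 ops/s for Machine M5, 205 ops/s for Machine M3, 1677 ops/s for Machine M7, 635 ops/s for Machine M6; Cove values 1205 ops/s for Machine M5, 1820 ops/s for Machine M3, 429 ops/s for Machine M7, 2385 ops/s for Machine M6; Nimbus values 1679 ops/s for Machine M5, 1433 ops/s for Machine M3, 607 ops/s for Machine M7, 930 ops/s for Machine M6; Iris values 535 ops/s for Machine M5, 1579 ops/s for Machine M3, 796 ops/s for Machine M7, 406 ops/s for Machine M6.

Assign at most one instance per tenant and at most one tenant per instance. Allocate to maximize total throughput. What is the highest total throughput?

Maximum total: 7320 ops/s

Optimal: Kestrel→Machine M7 (1677 ops/s), Cove→Machine M6 (2385 ops/s), Nimbus→Machine M5 (1679 ops/s), Iris→Machine M3 (1579 ops/s) — total 1677+2385+1679+1579 = 7320 ops/s.
Column-greedy (each instance in turn goes to its best remaining tenant) gives 5824 ops/s, worse by 1496.
Swapping Kestrel↔Cove (Kestrel→Machine M6 635 ops/s, Cove→Machine M7 429 ops/s) loses 2998.
No other one-to-one assignment exceeds 7320 ops/s.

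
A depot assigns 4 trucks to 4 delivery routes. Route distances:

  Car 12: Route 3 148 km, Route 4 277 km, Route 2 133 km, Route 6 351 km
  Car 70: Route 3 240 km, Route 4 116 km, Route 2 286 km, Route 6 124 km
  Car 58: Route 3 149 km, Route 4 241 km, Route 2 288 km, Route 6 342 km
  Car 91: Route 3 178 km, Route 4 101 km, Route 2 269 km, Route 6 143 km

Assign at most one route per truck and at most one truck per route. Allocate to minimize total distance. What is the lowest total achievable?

This is a one-to-one assignment (minimum-cost bipartite matching).
Optimal: Car 12→Route 2 (133 km), Car 70→Route 6 (124 km), Car 58→Route 3 (149 km), Car 91→Route 4 (101 km) — total 133+124+149+101 = 507 km.
Row-greedy (each truck in turn takes its cheapest remaining route) gives 541 km, worse by 34.
Next-best assignment: Car 12→Route 2, Car 70→Route 4, Car 58→Route 3, Car 91→Route 6 = 541 km.
Checked against all permutations: 507 km is optimal.

Minimum total: 507 km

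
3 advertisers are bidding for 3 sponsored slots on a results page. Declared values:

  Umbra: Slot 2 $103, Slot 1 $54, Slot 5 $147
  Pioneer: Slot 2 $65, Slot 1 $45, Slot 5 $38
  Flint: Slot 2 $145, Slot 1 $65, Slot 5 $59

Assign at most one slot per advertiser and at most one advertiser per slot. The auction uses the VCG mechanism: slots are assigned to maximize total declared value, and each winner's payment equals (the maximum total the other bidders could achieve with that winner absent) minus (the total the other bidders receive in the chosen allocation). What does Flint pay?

Efficient allocation: Umbra→Slot 5 ($147), Pioneer→Slot 1 ($45), Flint→Slot 2 ($145); total welfare W = $337.
Flint receives Slot 2 at value $145, so the others get W − 145 = $192.
Without Flint: best allocation of the remaining 2 bidders over all 3 slots is Umbra→Slot 5 ($147), Pioneer→Slot 2 ($65), total $212.
VCG payment = (others' best without Flint) − (others' welfare with Flint) = 212 − 192 = $20.

Flint pays $20.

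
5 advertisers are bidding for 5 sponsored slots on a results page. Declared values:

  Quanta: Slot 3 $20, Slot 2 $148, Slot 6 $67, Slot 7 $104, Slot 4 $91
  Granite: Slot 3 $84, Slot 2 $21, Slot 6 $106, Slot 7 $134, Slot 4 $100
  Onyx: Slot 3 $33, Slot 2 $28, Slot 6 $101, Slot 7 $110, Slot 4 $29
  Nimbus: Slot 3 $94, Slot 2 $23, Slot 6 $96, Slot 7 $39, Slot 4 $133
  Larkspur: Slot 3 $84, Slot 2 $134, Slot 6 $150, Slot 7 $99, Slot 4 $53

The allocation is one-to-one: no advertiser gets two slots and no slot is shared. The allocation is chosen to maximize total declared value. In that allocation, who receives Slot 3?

Granite receives Slot 3.

This is the linear assignment problem.
Optimal: Quanta→Slot 2 ($148), Granite→Slot 3 ($84), Onyx→Slot 7 ($110), Nimbus→Slot 4 ($133), Larkspur→Slot 6 ($150) — total 148+84+110+133+150 = $625.
Max-entry greedy (repeatedly take the single best remaining cell) gives $598, worse by 27.
Next-best assignment: Quanta→Slot 2, Granite→Slot 4, Onyx→Slot 7, Nimbus→Slot 3, Larkspur→Slot 6 = $602.
Granite's own top slot is Slot 7 ($134), but forcing Granite→Slot 7 and reassigning the rest optimally gives only $600 — worse by 25.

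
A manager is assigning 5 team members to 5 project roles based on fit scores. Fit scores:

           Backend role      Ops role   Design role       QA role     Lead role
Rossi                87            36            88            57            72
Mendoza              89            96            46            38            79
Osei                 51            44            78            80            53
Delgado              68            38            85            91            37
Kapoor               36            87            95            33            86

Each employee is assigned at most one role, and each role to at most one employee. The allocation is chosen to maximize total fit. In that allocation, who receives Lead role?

Treat this as an assignment problem: match each employee to one role.
Optimal: Rossi→Backend role (87 pts), Mendoza→Ops role (96 pts), Osei→Design role (78 pts), Delgado→QA role (91 pts), Kapoor→Lead role (86 pts) — total 87+96+78+91+86 = 438 pts.
Column-greedy (each role in turn goes to its best remaining employee) gives 408 pts, worse by 30.
Checked against all permutations: 438 pts is optimal.
Kapoor's own top role is Design role (95 pts), but forcing Kapoor→Design role and reassigning the rest optimally gives only 422 pts — worse by 16.

Kapoor receives Lead role.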